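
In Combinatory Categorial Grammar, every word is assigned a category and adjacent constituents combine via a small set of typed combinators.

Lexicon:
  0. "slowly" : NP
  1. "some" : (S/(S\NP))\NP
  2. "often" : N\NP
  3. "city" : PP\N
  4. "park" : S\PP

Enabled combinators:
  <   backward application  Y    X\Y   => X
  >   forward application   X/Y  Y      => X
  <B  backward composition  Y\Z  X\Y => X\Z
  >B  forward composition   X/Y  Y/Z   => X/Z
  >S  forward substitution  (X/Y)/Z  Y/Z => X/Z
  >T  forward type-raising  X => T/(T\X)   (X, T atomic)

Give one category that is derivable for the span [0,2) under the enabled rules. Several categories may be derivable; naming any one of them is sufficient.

[0,5] S   >
  [0,2] S/(S\NP)   <
    [0,1] "slowly" : NP
    [1,2] "some" : (S/(S\NP))\NP
  [2,5] S\NP   <B
    [2,4] PP\NP   <B
      [2,3] "often" : N\NP
      [3,4] "city" : PP\N
    [4,5] "park" : S\PP

S/(S\NP)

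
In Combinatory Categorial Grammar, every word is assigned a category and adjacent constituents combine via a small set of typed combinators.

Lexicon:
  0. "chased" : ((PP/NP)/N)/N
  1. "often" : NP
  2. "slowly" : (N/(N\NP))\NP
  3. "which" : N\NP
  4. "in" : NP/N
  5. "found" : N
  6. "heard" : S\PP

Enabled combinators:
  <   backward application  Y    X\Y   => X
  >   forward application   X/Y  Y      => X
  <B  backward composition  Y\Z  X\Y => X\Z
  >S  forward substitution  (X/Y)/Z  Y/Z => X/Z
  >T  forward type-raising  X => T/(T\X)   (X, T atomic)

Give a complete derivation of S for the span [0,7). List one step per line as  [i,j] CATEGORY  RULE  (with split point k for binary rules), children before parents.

[0,1] ((PP/NP)/N)/N  lex  "chased"
[1,2] NP  lex  "often"
[2,3] (N/(N\NP))\NP  lex  "slowly"
[1,3] N/(N\NP)  <  k=2
[3,4] N\NP  lex  "which"
[1,4] N  >  k=3
[0,4] (PP/NP)/N  >  k=1
[4,5] NP/N  lex  "in"
[0,5] PP/N  >S  k=4
[5,6] N  lex  "found"
[0,6] PP  >  k=5
[6,7] S\PP  lex  "heard"
[0,7] S  <  k=6

[0,7] S   <
  [0,6] PP   >
    [0,5] PP/N   >S
      [0,4] (PP/NP)/N   >
        [0,1] "chased" : ((PP/NP)/N)/N
        [1,4] N   >
          [1,3] N/(N\NP)   <
            [1,2] "often" : NP
            [2,3] "slowly" : (N/(N\NP))\NP
          [3,4] "which" : N\NP
      [4,5] "in" : NP/N
    [5,6] "found" : N
  [6,7] "heard" : S\PP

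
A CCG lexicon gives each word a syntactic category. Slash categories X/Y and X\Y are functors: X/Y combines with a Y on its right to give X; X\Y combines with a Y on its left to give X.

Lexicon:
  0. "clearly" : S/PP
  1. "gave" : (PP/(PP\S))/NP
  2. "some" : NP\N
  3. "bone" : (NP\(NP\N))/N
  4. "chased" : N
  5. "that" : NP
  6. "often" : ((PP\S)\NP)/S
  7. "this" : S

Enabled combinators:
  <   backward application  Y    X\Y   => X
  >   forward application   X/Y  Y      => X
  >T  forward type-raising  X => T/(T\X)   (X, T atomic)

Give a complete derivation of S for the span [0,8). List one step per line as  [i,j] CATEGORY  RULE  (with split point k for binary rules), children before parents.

[0,8] S   >
  [0,1] "clearly" : S/PP
  [1,8] PP   >
    [1,5] PP/(PP\S)   >
      [1,2] "gave" : (PP/(PP\S))/NP
      [2,5] NP   <
        [2,3] "some" : NP\N
        [3,5] NP\(NP\N)   >
          [3,4] "bone" : (NP\(NP\N))/N
          [4,5] "chased" : N
    [5,8] PP\S   <
      [5,6] "that" : NP
      [6,8] (PP\S)\NP   >
        [6,7] "often" : ((PP\S)\NP)/S
        [7,8] "this" : S

[0,1] S/PP  lex  "clearly"
[1,2] (PP/(PP\S))/NP  lex  "gave"
[2,3] NP\N  lex  "some"
[3,4] (NP\(NP\N))/N  lex  "bone"
[4,5] N  lex  "chased"
[3,5] NP\(NP\N)  >  k=4
[2,5] NP  <  k=3
[1,5] PP/(PP\S)  >  k=2
[5,6] NP  lex  "that"
[6,7] ((PP\S)\NP)/S  lex  "often"
[7,8] S  lex  "this"
[6,8] (PP\S)\NP  >  k=7
[5,8] PP\S  <  k=6
[1,8] PP  >  k=5
[0,8] S  >  k=1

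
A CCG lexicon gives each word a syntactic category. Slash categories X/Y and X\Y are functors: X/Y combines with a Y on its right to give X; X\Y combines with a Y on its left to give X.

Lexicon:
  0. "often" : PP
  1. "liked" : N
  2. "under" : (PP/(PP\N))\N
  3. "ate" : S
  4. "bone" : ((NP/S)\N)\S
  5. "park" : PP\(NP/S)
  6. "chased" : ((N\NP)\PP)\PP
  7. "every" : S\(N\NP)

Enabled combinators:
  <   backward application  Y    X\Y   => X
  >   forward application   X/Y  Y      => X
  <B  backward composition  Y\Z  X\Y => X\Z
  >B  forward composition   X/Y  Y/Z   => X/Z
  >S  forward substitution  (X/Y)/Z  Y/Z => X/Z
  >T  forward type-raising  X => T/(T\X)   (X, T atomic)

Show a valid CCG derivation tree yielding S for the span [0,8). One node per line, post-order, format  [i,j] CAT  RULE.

[0,1] PP  lex  "often"
[1,2] N  lex  "liked"
[2,3] (PP/(PP\N))\N  lex  "under"
[1,3] PP/(PP\N)  <  k=2
[3,4] S  lex  "ate"
[4,5] ((NP/S)\N)\S  lex  "bone"
[3,5] (NP/S)\N  <  k=4
[5,6] PP\(NP/S)  lex  "park"
[3,6] PP\N  <B  k=5
[1,6] PP  >  k=3
[6,7] ((N\NP)\PP)\PP  lex  "chased"
[1,7] (N\NP)\PP  <  k=6
[0,7] N\NP  <  k=1
[7,8] S\(N\NP)  lex  "every"
[0,8] S  <  k=7

[0,8] S   <
  [0,7] N\NP   <
    [0,1] "often" : PP
    [1,7] (N\NP)\PP   <
      [1,6] PP   >
        [1,3] PP/(PP\N)   <
          [1,2] "liked" : N
          [2,3] "under" : (PP/(PP\N))\N
        [3,6] PP\N   <B
          [3,5] (NP/S)\N   <
            [3,4] "ate" : S
            [4,5] "bone" : ((NP/S)\N)\S
          [5,6] "park" : PP\(NP/S)
      [6,7] "chased" : ((N\NP)\PP)\PP
  [7,8] "every" : S\(N\NP)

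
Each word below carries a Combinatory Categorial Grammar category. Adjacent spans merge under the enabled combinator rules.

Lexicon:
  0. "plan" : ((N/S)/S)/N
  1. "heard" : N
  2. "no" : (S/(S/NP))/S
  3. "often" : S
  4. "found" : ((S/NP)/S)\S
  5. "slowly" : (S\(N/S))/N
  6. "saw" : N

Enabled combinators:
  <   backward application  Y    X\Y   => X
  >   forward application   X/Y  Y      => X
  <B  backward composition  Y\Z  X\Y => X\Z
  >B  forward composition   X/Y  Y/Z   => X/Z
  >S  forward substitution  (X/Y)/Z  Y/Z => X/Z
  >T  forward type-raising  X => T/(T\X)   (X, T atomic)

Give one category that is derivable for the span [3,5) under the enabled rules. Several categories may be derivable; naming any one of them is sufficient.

(S/NP)/S

[0,7] S   <
  [0,5] N/S   >S
    [0,2] (N/S)/S   >
      [0,1] "plan" : ((N/S)/S)/N
      [1,2] "heard" : N
    [2,5] S/S   >S
      [2,3] "no" : (S/(S/NP))/S
      [3,5] (S/NP)/S   <
        [3,4] "often" : S
        [4,5] "found" : ((S/NP)/S)\S
  [5,7] S\(N/S)   >
    [5,6] "slowly" : (S\(N/S))/N
    [6,7] "saw" : N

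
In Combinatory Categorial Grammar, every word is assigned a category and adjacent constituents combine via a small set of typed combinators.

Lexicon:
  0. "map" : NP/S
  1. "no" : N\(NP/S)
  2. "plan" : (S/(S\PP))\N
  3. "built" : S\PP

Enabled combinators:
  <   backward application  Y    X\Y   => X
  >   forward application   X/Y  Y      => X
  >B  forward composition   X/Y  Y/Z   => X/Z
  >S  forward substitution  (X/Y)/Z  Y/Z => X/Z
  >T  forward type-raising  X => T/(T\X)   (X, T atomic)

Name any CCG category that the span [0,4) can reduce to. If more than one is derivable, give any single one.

[0,4] S   >
  [0,3] S/(S\PP)   <
    [0,2] N   <
      [0,1] "map" : NP/S
      [1,2] "no" : N\(NP/S)
    [2,3] "plan" : (S/(S\PP))\N
  [3,4] "built" : S\PP

S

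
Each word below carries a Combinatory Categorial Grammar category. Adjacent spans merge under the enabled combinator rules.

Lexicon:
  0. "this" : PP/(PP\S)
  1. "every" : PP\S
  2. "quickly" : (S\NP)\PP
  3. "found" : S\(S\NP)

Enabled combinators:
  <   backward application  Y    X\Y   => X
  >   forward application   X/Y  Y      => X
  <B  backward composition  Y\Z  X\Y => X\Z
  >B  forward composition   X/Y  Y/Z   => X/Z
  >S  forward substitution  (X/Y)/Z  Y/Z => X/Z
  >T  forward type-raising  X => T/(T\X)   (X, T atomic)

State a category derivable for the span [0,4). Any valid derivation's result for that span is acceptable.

S

[0,4] S   <
  [0,3] S\NP   <
    [0,2] PP   >
      [0,1] "this" : PP/(PP\S)
      [1,2] "every" : PP\S
    [2,3] "quickly" : (S\NP)\PP
  [3,4] "found" : S\(S\NP)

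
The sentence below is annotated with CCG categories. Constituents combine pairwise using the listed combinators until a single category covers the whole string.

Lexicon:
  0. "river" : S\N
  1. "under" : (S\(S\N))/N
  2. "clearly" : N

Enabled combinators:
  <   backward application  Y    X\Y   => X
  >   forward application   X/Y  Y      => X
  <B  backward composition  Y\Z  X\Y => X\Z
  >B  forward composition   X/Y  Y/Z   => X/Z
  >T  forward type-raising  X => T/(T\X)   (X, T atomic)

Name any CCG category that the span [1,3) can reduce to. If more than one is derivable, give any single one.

[0,3] S   <
  [0,1] "river" : S\N
  [1,3] S\(S\N)   >
    [1,2] "under" : (S\(S\N))/N
    [2,3] "clearly" : N

S\(S\N)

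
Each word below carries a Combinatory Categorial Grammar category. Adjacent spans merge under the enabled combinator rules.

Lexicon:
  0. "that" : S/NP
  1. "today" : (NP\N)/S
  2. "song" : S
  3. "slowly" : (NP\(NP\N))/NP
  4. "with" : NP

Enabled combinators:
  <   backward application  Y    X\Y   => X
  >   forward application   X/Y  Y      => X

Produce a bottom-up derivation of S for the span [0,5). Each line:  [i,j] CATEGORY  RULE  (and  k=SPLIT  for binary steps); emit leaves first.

[0,1] S/NP  lex  "that"
[1,2] (NP\N)/S  lex  "today"
[2,3] S  lex  "song"
[1,3] NP\N  >  k=2
[3,4] (NP\(NP\N))/NP  lex  "slowly"
[4,5] NP  lex  "with"
[3,5] NP\(NP\N)  >  k=4
[1,5] NP  <  k=3
[0,5] S  >  k=1

[0,5] S   >
  [0,1] "that" : S/NP
  [1,5] NP   <
    [1,3] NP\N   >
      [1,2] "today" : (NP\N)/S
      [2,3] "song" : S
    [3,5] NP\(NP\N)   >
      [3,4] "slowly" : (NP\(NP\N))/NP
      [4,5] "with" : NP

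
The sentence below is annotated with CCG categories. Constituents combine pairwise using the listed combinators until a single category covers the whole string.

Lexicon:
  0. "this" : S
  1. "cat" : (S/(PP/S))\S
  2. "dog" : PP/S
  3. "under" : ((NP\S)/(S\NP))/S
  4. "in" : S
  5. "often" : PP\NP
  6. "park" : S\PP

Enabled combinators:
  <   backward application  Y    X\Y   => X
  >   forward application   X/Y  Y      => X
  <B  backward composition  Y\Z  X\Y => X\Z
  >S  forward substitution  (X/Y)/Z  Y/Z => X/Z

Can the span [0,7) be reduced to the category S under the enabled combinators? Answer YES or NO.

NO

S (S/(PP/S))\S PP/S ((NP\S)/(S\NP))/S S PP\NP S\PP
CKY chart[0,7] = {NP}; S ∉ chart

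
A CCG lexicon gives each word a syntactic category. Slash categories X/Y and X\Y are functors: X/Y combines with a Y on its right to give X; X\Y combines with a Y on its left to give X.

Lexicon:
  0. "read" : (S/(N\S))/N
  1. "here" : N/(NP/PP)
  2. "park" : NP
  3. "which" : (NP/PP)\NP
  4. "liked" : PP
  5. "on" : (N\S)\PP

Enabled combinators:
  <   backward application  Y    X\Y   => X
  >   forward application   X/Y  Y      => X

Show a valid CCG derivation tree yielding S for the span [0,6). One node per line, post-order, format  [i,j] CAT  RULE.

[0,6] S   >
  [0,4] S/(N\S)   >
    [0,1] "read" : (S/(N\S))/N
    [1,4] N   >
      [1,2] "here" : N/(NP/PP)
      [2,4] NP/PP   <
        [2,3] "park" : NP
        [3,4] "which" : (NP/PP)\NP
  [4,6] N\S   <
    [4,5] "liked" : PP
    [5,6] "on" : (N\S)\PP

[0,1] (S/(N\S))/N  lex  "read"
[1,2] N/(NP/PP)  lex  "here"
[2,3] NP  lex  "park"
[3,4] (NP/PP)\NP  lex  "which"
[2,4] NP/PP  <  k=3
[1,4] N  >  k=2
[0,4] S/(N\S)  >  k=1
[4,5] PP  lex  "liked"
[5,6] (N\S)\PP  lex  "on"
[4,6] N\S  <  k=5
[0,6] S  >  k=4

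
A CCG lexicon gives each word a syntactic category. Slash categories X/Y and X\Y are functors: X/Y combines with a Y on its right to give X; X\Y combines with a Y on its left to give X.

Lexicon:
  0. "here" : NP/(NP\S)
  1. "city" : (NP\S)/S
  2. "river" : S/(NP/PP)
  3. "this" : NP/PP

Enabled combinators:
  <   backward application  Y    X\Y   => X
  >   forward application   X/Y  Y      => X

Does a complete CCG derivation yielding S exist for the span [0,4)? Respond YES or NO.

NP/(NP\S) (NP\S)/S S/(NP/PP) NP/PP
CKY chart[0,4] = {NP}; S ∉ chart

NO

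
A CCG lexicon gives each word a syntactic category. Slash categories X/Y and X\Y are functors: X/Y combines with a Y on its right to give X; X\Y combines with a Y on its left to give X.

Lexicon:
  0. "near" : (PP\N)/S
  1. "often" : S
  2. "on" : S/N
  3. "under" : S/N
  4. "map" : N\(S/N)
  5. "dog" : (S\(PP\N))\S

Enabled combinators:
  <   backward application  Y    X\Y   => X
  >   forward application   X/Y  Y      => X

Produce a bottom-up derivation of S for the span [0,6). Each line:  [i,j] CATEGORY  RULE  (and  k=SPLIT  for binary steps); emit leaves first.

[0,1] (PP\N)/S  lex  "near"
[1,2] S  lex  "often"
[0,2] PP\N  >  k=1
[2,3] S/N  lex  "on"
[3,4] S/N  lex  "under"
[4,5] N\(S/N)  lex  "map"
[3,5] N  <  k=4
[2,5] S  >  k=3
[5,6] (S\(PP\N))\S  lex  "dog"
[2,6] S\(PP\N)  <  k=5
[0,6] S  <  k=2

[0,6] S   <
  [0,2] PP\N   >
    [0,1] "near" : (PP\N)/S
    [1,2] "often" : S
  [2,6] S\(PP\N)   <
    [2,5] S   >
      [2,3] "on" : S/N
      [3,5] N   <
        [3,4] "under" : S/N
        [4,5] "map" : N\(S/N)
    [5,6] "dog" : (S\(PP\N))\S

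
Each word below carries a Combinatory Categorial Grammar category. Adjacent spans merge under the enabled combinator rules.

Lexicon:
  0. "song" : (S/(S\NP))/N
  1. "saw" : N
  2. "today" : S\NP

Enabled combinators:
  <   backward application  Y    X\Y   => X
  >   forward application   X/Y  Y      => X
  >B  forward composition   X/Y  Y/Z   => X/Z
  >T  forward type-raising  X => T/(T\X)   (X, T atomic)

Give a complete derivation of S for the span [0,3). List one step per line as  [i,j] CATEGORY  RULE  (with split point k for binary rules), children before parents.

[0,1] (S/(S\NP))/N  lex  "song"
[1,2] N  lex  "saw"
[0,2] S/(S\NP)  >  k=1
[2,3] S\NP  lex  "today"
[0,3] S  >  k=2

[0,3] S   >
  [0,2] S/(S\NP)   >
    [0,1] "song" : (S/(S\NP))/N
    [1,2] "saw" : N
  [2,3] "today" : S\NP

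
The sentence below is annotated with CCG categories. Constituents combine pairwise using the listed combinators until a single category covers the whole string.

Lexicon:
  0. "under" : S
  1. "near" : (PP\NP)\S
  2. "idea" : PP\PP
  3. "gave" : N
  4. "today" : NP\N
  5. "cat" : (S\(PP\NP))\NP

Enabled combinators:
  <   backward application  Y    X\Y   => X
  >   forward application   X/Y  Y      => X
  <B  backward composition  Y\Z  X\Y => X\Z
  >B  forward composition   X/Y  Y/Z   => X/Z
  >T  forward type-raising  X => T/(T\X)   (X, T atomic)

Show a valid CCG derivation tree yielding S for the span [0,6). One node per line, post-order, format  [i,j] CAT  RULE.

[0,6] S   <
  [0,3] PP\NP   <B
    [0,2] PP\NP   <
      [0,1] "under" : S
      [1,2] "near" : (PP\NP)\S
    [2,3] "idea" : PP\PP
  [3,6] S\(PP\NP)   <
    [3,5] NP   <
      [3,4] "gave" : N
      [4,5] "today" : NP\N
    [5,6] "cat" : (S\(PP\NP))\NP

[0,1] S  lex  "under"
[1,2] (PP\NP)\S  lex  "near"
[0,2] PP\NP  <  k=1
[2,3] PP\PP  lex  "idea"
[0,3] PP\NP  <B  k=2
[3,4] N  lex  "gave"
[4,5] NP\N  lex  "today"
[3,5] NP  <  k=4
[5,6] (S\(PP\NP))\NP  lex  "cat"
[3,6] S\(PP\NP)  <  k=5
[0,6] S  <  k=3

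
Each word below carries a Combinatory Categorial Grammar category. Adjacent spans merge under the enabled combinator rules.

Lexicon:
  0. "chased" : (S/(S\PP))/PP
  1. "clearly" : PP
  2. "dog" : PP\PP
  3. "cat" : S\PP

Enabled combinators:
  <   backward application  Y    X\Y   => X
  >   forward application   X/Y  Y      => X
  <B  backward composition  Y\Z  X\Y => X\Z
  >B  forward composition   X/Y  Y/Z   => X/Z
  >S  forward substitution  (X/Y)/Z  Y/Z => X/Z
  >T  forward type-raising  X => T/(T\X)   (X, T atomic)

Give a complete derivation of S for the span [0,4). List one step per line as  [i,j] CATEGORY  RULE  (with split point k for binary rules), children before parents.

[0,1] (S/(S\PP))/PP  lex  "chased"
[1,2] PP  lex  "clearly"
[0,2] S/(S\PP)  >  k=1
[2,3] PP\PP  lex  "dog"
[3,4] S\PP  lex  "cat"
[2,4] S\PP  <B  k=3
[0,4] S  >  k=2

[0,4] S   >
  [0,2] S/(S\PP)   >
    [0,1] "chased" : (S/(S\PP))/PP
    [1,2] "clearly" : PP
  [2,4] S\PP   <B
    [2,3] "dog" : PP\PP
    [3,4] "cat" : S\PP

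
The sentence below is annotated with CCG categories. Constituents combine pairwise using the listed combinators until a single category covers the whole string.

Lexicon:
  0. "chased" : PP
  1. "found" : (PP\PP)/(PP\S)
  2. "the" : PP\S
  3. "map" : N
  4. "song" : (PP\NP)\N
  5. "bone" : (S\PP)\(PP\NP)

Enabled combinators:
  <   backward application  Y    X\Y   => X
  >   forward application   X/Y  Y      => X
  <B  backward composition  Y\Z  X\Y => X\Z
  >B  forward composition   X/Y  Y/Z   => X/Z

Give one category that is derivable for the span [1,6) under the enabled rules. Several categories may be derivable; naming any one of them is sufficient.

S\PP

[0,6] S   <
  [0,1] "chased" : PP
  [1,6] S\PP   <B
    [1,3] PP\PP   >
      [1,2] "found" : (PP\PP)/(PP\S)
      [2,3] "the" : PP\S
    [3,6] S\PP   <
      [3,5] PP\NP   <
        [3,4] "map" : N
        [4,5] "song" : (PP\NP)\N
      [5,6] "bone" : (S\PP)\(PP\NP)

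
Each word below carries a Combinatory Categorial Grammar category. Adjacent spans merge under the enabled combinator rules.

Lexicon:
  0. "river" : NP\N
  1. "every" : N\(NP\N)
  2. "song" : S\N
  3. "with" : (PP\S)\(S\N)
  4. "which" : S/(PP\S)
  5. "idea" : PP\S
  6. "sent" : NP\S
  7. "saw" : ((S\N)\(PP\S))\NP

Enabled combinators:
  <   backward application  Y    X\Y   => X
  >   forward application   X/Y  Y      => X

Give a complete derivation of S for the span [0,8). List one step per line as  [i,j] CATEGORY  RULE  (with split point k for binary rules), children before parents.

[0,8] S   <
  [0,2] N   <
    [0,1] "river" : NP\N
    [1,2] "every" : N\(NP\N)
  [2,8] S\N   <
    [2,4] PP\S   <
      [2,3] "song" : S\N
      [3,4] "with" : (PP\S)\(S\N)
    [4,8] (S\N)\(PP\S)   <
      [4,7] NP   <
        [4,6] S   >
          [4,5] "which" : S/(PP\S)
          [5,6] "idea" : PP\S
        [6,7] "sent" : NP\S
      [7,8] "saw" : ((S\N)\(PP\S))\NP

[0,1] NP\N  lex  "river"
[1,2] N\(NP\N)  lex  "every"
[0,2] N  <  k=1
[2,3] S\N  lex  "song"
[3,4] (PP\S)\(S\N)  lex  "with"
[2,4] PP\S  <  k=3
[4,5] S/(PP\S)  lex  "which"
[5,6] PP\S  lex  "idea"
[4,6] S  >  k=5
[6,7] NP\S  lex  "sent"
[4,7] NP  <  k=6
[7,8] ((S\N)\(PP\S))\NP  lex  "saw"
[4,8] (S\N)\(PP\S)  <  k=7
[2,8] S\N  <  k=4
[0,8] S  <  k=2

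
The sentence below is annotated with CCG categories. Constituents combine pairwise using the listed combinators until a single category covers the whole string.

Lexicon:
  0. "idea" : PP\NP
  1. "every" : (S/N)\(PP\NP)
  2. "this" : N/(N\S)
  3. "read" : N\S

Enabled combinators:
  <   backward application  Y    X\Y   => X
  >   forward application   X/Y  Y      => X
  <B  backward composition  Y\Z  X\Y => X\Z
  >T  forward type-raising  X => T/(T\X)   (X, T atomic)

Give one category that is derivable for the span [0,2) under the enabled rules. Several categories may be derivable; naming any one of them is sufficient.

S/N

[0,4] S   >
  [0,2] S/N   <
    [0,1] "idea" : PP\NP
    [1,2] "every" : (S/N)\(PP\NP)
  [2,4] N   >
    [2,3] "this" : N/(N\S)
    [3,4] "read" : N\S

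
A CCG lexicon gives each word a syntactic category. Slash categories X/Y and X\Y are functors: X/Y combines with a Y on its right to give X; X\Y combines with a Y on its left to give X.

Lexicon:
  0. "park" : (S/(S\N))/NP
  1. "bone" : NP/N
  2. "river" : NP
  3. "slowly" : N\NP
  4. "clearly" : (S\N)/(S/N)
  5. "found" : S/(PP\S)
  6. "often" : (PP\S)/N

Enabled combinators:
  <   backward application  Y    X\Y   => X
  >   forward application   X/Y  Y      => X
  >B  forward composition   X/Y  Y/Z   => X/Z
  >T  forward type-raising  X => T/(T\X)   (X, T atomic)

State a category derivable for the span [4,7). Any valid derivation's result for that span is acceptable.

S\N

[0,7] S   >
  [0,4] S/(S\N)   >
    [0,1] "park" : (S/(S\N))/NP
    [1,4] NP   >
      [1,2] "bone" : NP/N
      [2,4] N   <
        [2,3] "river" : NP
        [3,4] "slowly" : N\NP
  [4,7] S\N   >
    [4,5] "clearly" : (S\N)/(S/N)
    [5,7] S/N   >B
      [5,6] "found" : S/(PP\S)
      [6,7] "often" : (PP\S)/N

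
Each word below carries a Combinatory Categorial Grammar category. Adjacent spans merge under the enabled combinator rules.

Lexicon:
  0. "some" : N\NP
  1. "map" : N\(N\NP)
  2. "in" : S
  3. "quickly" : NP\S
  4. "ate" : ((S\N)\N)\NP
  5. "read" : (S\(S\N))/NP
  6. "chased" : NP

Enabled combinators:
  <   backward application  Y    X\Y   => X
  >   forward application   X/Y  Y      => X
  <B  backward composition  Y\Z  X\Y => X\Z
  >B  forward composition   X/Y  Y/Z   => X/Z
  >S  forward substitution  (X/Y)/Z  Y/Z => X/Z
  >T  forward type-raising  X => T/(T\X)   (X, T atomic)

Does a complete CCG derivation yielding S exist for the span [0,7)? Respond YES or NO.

[0,7] S   <
  [0,5] S\N   <
    [0,2] N   <
      [0,1] "some" : N\NP
      [1,2] "map" : N\(N\NP)
    [2,5] (S\N)\N   <
      [2,4] NP   <
        [2,3] "in" : S
        [3,4] "quickly" : NP\S
      [4,5] "ate" : ((S\N)\N)\NP
  [5,7] S\(S\N)   >
    [5,6] "read" : (S\(S\N))/NP
    [6,7] "chased" : NP

YES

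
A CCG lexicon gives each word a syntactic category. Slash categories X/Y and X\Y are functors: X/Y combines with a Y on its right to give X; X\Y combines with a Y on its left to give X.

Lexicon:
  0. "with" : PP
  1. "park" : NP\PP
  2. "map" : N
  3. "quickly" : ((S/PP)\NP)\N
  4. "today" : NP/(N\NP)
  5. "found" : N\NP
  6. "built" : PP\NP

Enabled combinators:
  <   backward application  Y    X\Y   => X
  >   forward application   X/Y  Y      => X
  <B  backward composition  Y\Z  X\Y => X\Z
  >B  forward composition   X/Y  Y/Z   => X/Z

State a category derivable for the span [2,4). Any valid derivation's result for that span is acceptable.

[0,7] S   >
  [0,4] S/PP   <
    [0,2] NP   <
      [0,1] "with" : PP
      [1,2] "park" : NP\PP
    [2,4] (S/PP)\NP   <
      [2,3] "map" : N
      [3,4] "quickly" : ((S/PP)\NP)\N
  [4,7] PP   <
    [4,6] NP   >
      [4,5] "today" : NP/(N\NP)
      [5,6] "found" : N\NP
    [6,7] "built" : PP\NP

(S/PP)\NP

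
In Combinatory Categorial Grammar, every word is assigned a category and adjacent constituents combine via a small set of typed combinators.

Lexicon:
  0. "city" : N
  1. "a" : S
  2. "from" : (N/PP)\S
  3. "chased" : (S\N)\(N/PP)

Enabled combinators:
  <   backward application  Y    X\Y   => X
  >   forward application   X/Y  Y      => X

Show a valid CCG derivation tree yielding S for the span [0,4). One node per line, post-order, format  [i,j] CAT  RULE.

[0,4] S   <
  [0,1] "city" : N
  [1,4] S\N   <
    [1,3] N/PP   <
      [1,2] "a" : S
      [2,3] "from" : (N/PP)\S
    [3,4] "chased" : (S\N)\(N/PP)

[0,1] N  lex  "city"
[1,2] S  lex  "a"
[2,3] (N/PP)\S  lex  "from"
[1,3] N/PP  <  k=2
[3,4] (S\N)\(N/PP)  lex  "chased"
[1,4] S\N  <  k=3
[0,4] S  <  k=1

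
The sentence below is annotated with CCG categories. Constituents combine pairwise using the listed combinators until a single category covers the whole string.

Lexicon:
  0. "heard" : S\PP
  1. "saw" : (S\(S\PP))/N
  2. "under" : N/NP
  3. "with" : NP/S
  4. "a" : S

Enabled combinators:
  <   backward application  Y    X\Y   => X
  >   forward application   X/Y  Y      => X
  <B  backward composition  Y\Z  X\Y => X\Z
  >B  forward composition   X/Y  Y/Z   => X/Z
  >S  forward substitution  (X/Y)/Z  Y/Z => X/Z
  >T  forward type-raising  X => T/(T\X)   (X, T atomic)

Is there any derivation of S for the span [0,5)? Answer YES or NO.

[0,5] S   <
  [0,1] "heard" : S\PP
  [1,5] S\(S\PP)   >
    [1,2] "saw" : (S\(S\PP))/N
    [2,5] N   >
      [2,3] "under" : N/NP
      [3,5] NP   >
        [3,4] "with" : NP/S
        [4,5] "a" : S

YES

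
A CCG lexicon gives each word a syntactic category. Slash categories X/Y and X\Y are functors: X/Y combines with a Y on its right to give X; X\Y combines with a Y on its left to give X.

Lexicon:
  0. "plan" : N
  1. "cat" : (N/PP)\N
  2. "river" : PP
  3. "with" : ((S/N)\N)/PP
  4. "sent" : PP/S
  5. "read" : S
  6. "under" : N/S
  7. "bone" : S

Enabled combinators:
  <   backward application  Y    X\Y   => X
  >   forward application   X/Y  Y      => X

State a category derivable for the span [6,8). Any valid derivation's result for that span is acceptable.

[0,8] S   >
  [0,6] S/N   <
    [0,3] N   >
      [0,2] N/PP   <
        [0,1] "plan" : N
        [1,2] "cat" : (N/PP)\N
      [2,3] "river" : PP
    [3,6] (S/N)\N   >
      [3,4] "with" : ((S/N)\N)/PP
      [4,6] PP   >
        [4,5] "sent" : PP/S
        [5,6] "read" : S
  [6,8] N   >
    [6,7] "under" : N/S
    [7,8] "bone" : S

N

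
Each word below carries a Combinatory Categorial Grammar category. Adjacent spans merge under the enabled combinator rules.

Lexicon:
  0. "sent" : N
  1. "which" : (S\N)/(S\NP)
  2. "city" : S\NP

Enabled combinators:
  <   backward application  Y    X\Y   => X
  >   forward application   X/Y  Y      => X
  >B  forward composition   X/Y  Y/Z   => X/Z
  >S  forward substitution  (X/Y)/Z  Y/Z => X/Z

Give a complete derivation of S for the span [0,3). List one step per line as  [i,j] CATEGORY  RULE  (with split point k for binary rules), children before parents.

[0,1] N  lex  "sent"
[1,2] (S\N)/(S\NP)  lex  "which"
[2,3] S\NP  lex  "city"
[1,3] S\N  >  k=2
[0,3] S  <  k=1

[0,3] S   <
  [0,1] "sent" : N
  [1,3] S\N   >
    [1,2] "which" : (S\N)/(S\NP)
    [2,3] "city" : S\NP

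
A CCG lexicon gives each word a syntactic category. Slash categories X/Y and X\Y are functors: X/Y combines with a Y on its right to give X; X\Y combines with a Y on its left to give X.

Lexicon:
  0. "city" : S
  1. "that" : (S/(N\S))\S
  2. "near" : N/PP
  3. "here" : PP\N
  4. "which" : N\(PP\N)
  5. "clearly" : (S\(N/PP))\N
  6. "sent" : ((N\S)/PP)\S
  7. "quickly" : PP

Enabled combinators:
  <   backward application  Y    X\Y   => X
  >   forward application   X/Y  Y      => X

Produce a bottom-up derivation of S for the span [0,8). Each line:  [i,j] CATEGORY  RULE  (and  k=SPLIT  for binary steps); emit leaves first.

[0,1] S  lex  "city"
[1,2] (S/(N\S))\S  lex  "that"
[0,2] S/(N\S)  <  k=1
[2,3] N/PP  lex  "near"
[3,4] PP\N  lex  "here"
[4,5] N\(PP\N)  lex  "which"
[3,5] N  <  k=4
[5,6] (S\(N/PP))\N  lex  "clearly"
[3,6] S\(N/PP)  <  k=5
[2,6] S  <  k=3
[6,7] ((N\S)/PP)\S  lex  "sent"
[2,7] (N\S)/PP  <  k=6
[7,8] PP  lex  "quickly"
[2,8] N\S  >  k=7
[0,8] S  >  k=2

[0,8] S   >
  [0,2] S/(N\S)   <
    [0,1] "city" : S
    [1,2] "that" : (S/(N\S))\S
  [2,8] N\S   >
    [2,7] (N\S)/PP   <
      [2,6] S   <
        [2,3] "near" : N/PP
        [3,6] S\(N/PP)   <
          [3,5] N   <
            [3,4] "here" : PP\N
            [4,5] "which" : N\(PP\N)
          [5,6] "clearly" : (S\(N/PP))\N
      [6,7] "sent" : ((N\S)/PP)\S
    [7,8] "quickly" : PP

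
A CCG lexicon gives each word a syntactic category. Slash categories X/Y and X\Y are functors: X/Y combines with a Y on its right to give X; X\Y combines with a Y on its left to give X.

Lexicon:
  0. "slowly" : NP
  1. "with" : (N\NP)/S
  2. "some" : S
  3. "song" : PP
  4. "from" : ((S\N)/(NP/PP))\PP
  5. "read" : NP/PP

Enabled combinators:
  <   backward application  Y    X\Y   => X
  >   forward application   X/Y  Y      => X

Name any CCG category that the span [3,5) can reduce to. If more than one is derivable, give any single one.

(S\N)/(NP/PP)

[0,6] S   <
  [0,3] N   <
    [0,1] "slowly" : NP
    [1,3] N\NP   >
      [1,2] "with" : (N\NP)/S
      [2,3] "some" : S
  [3,6] S\N   >
    [3,5] (S\N)/(NP/PP)   <
      [3,4] "song" : PP
      [4,5] "from" : ((S\N)/(NP/PP))\PP
    [5,6] "read" : NP/PP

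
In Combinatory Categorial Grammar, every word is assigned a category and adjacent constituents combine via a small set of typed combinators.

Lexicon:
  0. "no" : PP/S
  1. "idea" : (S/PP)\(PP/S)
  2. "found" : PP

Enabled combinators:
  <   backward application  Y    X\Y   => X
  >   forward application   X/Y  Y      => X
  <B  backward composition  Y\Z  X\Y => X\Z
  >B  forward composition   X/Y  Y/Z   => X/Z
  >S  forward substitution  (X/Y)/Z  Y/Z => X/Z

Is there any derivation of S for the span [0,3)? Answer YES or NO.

YES

[0,3] S   >
  [0,2] S/PP   <
    [0,1] "no" : PP/S
    [1,2] "idea" : (S/PP)\(PP/S)
  [2,3] "found" : PP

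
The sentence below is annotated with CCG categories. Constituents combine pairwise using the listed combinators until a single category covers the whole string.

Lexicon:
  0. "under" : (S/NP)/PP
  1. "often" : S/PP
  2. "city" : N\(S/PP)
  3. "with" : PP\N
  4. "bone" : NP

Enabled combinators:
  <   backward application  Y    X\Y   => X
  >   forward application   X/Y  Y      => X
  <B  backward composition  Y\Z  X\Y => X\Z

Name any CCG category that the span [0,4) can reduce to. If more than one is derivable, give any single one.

[0,5] S   >
  [0,4] S/NP   >
    [0,1] "under" : (S/NP)/PP
    [1,4] PP   <
      [1,3] N   <
        [1,2] "often" : S/PP
        [2,3] "city" : N\(S/PP)
      [3,4] "with" : PP\N
  [4,5] "bone" : NP

S/NP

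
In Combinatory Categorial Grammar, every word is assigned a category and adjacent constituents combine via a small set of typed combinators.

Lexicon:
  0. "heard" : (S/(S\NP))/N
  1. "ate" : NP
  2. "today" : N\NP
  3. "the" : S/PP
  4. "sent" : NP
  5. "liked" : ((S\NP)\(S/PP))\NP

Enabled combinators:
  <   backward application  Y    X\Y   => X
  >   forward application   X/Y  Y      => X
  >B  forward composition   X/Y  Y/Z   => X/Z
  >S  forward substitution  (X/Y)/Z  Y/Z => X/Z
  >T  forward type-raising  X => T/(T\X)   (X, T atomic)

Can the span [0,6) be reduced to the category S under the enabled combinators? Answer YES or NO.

YES

[0,6] S   >
  [0,3] S/(S\NP)   >
    [0,1] "heard" : (S/(S\NP))/N
    [1,3] N   >
      [1,2] N/(N\NP)   >T
        [1,2] "ate" : NP
      [2,3] "today" : N\NP
  [3,6] S\NP   <
    [3,4] "the" : S/PP
    [4,6] (S\NP)\(S/PP)   <
      [4,5] "sent" : NP
      [5,6] "liked" : ((S\NP)\(S/PP))\NP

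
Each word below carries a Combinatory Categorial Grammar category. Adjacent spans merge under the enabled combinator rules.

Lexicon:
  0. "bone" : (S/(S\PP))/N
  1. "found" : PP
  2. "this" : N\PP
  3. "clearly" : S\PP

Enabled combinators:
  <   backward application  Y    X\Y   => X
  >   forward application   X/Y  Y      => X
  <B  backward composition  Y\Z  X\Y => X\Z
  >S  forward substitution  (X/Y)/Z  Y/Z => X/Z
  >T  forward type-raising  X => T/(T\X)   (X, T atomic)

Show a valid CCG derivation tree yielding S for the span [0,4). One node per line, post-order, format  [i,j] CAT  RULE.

[0,4] S   >
  [0,3] S/(S\PP)   >
    [0,1] "bone" : (S/(S\PP))/N
    [1,3] N   >
      [1,2] N/(N\PP)   >T
        [1,2] "found" : PP
      [2,3] "this" : N\PP
  [3,4] "clearly" : S\PP

[0,1] (S/(S\PP))/N  lex  "bone"
[1,2] PP  lex  "found"
[1,2] N/(N\PP)  >T
[2,3] N\PP  lex  "this"
[1,3] N  >  k=2
[0,3] S/(S\PP)  >  k=1
[3,4] S\PP  lex  "clearly"
[0,4] S  >  k=3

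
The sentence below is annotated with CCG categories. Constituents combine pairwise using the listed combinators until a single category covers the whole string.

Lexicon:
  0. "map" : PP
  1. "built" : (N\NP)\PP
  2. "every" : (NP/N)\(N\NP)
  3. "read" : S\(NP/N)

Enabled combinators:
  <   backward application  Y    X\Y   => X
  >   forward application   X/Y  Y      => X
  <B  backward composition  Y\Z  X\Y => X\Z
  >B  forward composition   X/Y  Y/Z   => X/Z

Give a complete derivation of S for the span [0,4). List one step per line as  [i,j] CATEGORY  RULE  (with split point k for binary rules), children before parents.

[0,1] PP  lex  "map"
[1,2] (N\NP)\PP  lex  "built"
[0,2] N\NP  <  k=1
[2,3] (NP/N)\(N\NP)  lex  "every"
[0,3] NP/N  <  k=2
[3,4] S\(NP/N)  lex  "read"
[0,4] S  <  k=3

[0,4] S   <
  [0,3] NP/N   <
    [0,2] N\NP   <
      [0,1] "map" : PP
      [1,2] "built" : (N\NP)\PP
    [2,3] "every" : (NP/N)\(N\NP)
  [3,4] "read" : S\(NP/N)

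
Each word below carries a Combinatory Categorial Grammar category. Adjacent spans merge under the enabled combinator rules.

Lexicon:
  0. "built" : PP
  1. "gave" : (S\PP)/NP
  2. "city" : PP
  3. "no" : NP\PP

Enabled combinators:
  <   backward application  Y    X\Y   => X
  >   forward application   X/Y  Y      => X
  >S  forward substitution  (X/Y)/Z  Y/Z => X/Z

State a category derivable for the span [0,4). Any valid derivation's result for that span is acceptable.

S

[0,4] S   <
  [0,1] "built" : PP
  [1,4] S\PP   >
    [1,2] "gave" : (S\PP)/NP
    [2,4] NP   <
      [2,3] "city" : PP
      [3,4] "no" : NP\PP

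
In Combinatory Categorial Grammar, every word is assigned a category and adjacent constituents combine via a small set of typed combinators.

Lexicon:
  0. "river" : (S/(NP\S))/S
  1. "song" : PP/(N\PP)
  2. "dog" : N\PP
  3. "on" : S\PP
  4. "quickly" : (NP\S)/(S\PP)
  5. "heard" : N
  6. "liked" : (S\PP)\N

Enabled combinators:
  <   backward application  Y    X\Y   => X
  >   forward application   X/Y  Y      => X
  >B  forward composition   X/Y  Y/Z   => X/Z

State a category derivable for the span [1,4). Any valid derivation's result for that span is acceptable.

S

[0,7] S   >
  [0,4] S/(NP\S)   >
    [0,1] "river" : (S/(NP\S))/S
    [1,4] S   <
      [1,3] PP   >
        [1,2] "song" : PP/(N\PP)
        [2,3] "dog" : N\PP
      [3,4] "on" : S\PP
  [4,7] NP\S   >
    [4,5] "quickly" : (NP\S)/(S\PP)
    [5,7] S\PP   <
      [5,6] "heard" : N
      [6,7] "liked" : (S\PP)\N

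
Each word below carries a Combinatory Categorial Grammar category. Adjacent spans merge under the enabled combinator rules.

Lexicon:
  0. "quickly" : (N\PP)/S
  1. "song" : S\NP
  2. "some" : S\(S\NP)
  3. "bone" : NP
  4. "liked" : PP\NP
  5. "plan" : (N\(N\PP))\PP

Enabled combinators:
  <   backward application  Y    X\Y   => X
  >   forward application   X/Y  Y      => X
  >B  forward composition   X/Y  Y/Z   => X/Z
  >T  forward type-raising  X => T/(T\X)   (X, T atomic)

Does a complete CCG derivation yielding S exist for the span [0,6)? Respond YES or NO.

NO

(N\PP)/S S\NP S\(S\NP) NP PP\NP (N\(N\PP))\PP
CKY chart[0,6] = {N, N/(N\N), NP/(NP\N), PP/(PP\N), S/(S\N)}; S ∉ chart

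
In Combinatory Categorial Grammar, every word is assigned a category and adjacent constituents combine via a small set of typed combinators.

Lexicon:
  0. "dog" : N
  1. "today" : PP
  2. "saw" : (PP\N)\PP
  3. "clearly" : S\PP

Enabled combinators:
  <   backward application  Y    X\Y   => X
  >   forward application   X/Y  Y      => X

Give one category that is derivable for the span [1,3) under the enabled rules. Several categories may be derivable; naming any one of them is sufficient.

PP\N

[0,4] S   <
  [0,3] PP   <
    [0,1] "dog" : N
    [1,3] PP\N   <
      [1,2] "today" : PP
      [2,3] "saw" : (PP\N)\PP
  [3,4] "clearly" : S\PP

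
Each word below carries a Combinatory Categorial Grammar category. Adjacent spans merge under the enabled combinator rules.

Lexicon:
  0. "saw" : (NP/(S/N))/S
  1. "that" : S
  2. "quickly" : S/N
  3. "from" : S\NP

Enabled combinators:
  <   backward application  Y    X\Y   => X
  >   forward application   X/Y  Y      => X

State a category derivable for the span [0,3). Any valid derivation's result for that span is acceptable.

[0,4] S   <
  [0,3] NP   >
    [0,2] NP/(S/N)   >
      [0,1] "saw" : (NP/(S/N))/S
      [1,2] "that" : S
    [2,3] "quickly" : S/N
  [3,4] "from" : S\NP

NP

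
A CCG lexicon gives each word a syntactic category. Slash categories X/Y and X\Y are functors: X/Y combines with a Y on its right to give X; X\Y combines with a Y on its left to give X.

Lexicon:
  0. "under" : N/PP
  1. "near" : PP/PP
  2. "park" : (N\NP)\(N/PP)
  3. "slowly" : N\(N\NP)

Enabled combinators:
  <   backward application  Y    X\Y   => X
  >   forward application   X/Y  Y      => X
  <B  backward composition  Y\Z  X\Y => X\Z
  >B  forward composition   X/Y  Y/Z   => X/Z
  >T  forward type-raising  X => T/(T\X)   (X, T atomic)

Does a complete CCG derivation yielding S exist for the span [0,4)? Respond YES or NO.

N/PP PP/PP (N\NP)\(N/PP) N\(N\NP)
CKY chart[0,4] = {N, N/(N\N), NP/(NP\N), PP/(PP\N), S/(S\N)}; S ∉ chart

NO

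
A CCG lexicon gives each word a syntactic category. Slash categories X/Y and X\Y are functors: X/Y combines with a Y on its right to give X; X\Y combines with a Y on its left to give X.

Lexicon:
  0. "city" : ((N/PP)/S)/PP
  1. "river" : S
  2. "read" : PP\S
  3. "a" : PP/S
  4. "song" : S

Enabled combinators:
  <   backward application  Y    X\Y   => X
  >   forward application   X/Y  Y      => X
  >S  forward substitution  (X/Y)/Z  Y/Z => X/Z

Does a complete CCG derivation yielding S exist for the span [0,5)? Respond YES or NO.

((N/PP)/S)/PP S PP\S PP/S S
CKY chart[0,5] = {N}; S ∉ chart

NO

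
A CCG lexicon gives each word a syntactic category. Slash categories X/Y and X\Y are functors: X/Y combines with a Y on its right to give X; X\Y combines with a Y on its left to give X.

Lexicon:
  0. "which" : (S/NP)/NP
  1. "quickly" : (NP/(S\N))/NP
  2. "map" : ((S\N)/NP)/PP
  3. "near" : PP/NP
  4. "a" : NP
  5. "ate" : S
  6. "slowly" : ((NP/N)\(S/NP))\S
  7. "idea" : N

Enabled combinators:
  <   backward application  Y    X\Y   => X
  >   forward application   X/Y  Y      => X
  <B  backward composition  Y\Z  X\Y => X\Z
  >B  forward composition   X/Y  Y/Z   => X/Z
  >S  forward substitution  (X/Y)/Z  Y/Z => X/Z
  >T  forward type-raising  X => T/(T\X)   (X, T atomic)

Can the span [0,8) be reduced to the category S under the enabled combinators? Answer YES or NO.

(S/NP)/NP (NP/(S\N))/NP ((S\N)/NP)/PP PP/NP NP S ((NP/N)\(S/NP))\S N
CKY chart[0,8] = {N/(N\NP), NP, NP/(NP\NP), NP/(N\N), PP/(PP\NP), S/(S\NP)}; S ∉ chart

NO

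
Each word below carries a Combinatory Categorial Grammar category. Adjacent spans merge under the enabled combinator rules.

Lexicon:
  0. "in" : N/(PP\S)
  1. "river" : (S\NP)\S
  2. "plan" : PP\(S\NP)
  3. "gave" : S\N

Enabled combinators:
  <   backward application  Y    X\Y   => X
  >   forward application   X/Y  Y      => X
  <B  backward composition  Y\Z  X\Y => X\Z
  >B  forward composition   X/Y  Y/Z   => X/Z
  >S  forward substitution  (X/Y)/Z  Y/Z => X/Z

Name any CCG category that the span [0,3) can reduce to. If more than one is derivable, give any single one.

[0,4] S   <
  [0,3] N   >
    [0,1] "in" : N/(PP\S)
    [1,3] PP\S   <B
      [1,2] "river" : (S\NP)\S
      [2,3] "plan" : PP\(S\NP)
  [3,4] "gave" : S\N

N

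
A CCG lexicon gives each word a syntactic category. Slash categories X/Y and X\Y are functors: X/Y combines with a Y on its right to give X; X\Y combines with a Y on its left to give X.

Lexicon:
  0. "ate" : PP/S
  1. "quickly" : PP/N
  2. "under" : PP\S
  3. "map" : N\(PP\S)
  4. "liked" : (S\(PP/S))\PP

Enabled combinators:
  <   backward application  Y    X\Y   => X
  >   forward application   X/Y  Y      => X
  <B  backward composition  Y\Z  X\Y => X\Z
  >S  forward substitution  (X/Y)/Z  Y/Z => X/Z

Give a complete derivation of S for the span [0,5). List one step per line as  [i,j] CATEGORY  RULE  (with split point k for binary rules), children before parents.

[0,5] S   <
  [0,1] "ate" : PP/S
  [1,5] S\(PP/S)   <
    [1,4] PP   >
      [1,2] "quickly" : PP/N
      [2,4] N   <
        [2,3] "under" : PP\S
        [3,4] "map" : N\(PP\S)
    [4,5] "liked" : (S\(PP/S))\PP

[0,1] PP/S  lex  "ate"
[1,2] PP/N  lex  "quickly"
[2,3] PP\S  lex  "under"
[3,4] N\(PP\S)  lex  "map"
[2,4] N  <  k=3
[1,4] PP  >  k=2
[4,5] (S\(PP/S))\PP  lex  "liked"
[1,5] S\(PP/S)  <  k=4
[0,5] S  <  k=1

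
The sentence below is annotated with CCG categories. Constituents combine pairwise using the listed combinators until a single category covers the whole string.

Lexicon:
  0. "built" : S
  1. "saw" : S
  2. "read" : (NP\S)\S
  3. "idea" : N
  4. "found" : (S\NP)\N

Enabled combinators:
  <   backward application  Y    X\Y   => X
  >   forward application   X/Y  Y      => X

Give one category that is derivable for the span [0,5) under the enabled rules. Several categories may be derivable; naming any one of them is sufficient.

[0,5] S   <
  [0,3] NP   <
    [0,1] "built" : S
    [1,3] NP\S   <
      [1,2] "saw" : S
      [2,3] "read" : (NP\S)\S
  [3,5] S\NP   <
    [3,4] "idea" : N
    [4,5] "found" : (S\NP)\N

S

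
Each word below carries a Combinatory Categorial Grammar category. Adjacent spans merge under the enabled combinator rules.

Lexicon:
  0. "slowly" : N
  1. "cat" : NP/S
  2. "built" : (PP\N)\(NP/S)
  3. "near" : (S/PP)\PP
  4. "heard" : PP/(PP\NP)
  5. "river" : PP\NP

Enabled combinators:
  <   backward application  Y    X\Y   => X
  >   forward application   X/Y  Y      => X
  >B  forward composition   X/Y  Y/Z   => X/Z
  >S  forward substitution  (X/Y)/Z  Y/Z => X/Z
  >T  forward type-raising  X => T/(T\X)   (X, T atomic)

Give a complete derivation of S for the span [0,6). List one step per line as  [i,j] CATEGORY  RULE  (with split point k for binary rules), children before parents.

[0,1] N  lex  "slowly"
[1,2] NP/S  lex  "cat"
[2,3] (PP\N)\(NP/S)  lex  "built"
[1,3] PP\N  <  k=2
[0,3] PP  <  k=1
[3,4] (S/PP)\PP  lex  "near"
[0,4] S/PP  <  k=3
[4,5] PP/(PP\NP)  lex  "heard"
[5,6] PP\NP  lex  "river"
[4,6] PP  >  k=5
[0,6] S  >  k=4

[0,6] S   >
  [0,4] S/PP   <
    [0,3] PP   <
      [0,1] "slowly" : N
      [1,3] PP\N   <
        [1,2] "cat" : NP/S
        [2,3] "built" : (PP\N)\(NP/S)
    [3,4] "near" : (S/PP)\PP
  [4,6] PP   >
    [4,5] "heard" : PP/(PP\NP)
    [5,6] "river" : PP\NP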